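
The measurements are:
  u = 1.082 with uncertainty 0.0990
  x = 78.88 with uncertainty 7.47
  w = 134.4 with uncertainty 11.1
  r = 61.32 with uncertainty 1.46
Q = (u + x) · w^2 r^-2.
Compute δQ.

75.2

Let h = u + x = 79.96. δh = √(δu² + δx²) = √(0.00980 + 55.8) = 7.47, so δh/h = 0.0934.
Q is then a monomial in h, w, r:
δQ/Q = √((δh/h)² + (2·δw/w)² + (-2·δr/r)²) = √(0.00873 + 0.0273 + 0.00227) = 0.196
Q = 384.1, so δQ = 0.196 × 384.1 = 75.2.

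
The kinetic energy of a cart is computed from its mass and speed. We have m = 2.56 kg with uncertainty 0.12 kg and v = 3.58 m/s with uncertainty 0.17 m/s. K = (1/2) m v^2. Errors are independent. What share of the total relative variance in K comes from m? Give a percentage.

(δK/K)² = (1·δm/m)² + (2·δv/v)²
  m term: (1×0.0469)² = 0.00220
  v term: (2×0.0475)² = 0.00902
Total = 0.0112. Share from m = 0.00220/0.0112 = 0.196.

19.6%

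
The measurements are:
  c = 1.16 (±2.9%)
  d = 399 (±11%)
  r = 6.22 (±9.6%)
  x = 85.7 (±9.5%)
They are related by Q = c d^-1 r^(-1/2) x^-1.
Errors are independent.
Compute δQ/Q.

Products/powers → add relative errors in quadrature, weighted by exponent:
  (1·δc/c)² = (1×0.0290)² = 0.000841;  (-1·δd/d)² = (-1×0.110)² = 0.0121;  (−½·δr/r)² = (-0.5×0.0960)² = 0.00230;  (-1·δx/x)² = (-1×0.0950)² = 0.00903
δQ/Q = √(0.0243) = 0.156

0.156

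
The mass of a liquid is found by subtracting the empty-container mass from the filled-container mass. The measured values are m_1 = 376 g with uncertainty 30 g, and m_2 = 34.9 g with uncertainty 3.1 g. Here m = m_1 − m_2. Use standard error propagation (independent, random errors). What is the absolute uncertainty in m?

30.2 g

m is a linear combination, so absolute uncertainties add in quadrature:
  (δm_1)² = 900;  (δm_2)² = 9.61
δm = √(910) = 30.2 g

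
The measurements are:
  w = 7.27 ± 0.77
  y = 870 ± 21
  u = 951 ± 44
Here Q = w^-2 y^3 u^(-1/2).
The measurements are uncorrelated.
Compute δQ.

Q is a product of powers, so relative uncertainties combine in quadrature:
  (-2·δw/w)² = (-2×0.106)² = 0.0449;  (3·δy/y)² = (3×0.0241)² = 0.00524;  (−½·δu/u)² = (-0.5×0.0463)² = 0.000535
δQ/Q = √(0.0507) = 0.225
Q = 4.04e+05, so δQ = 0.225 × 4.04e+05 = 90900.

90900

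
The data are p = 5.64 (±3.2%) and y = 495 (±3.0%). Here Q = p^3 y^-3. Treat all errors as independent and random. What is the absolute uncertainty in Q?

Products/powers → add relative errors in quadrature, weighted by exponent:
  (3·δp/p)² = (3×0.0320)² = 0.00922;  (-3·δy/y)² = (-3×0.0300)² = 0.00810
δQ/Q = √(0.0173) = 0.132
Q = 1.48e-06, so δQ = 0.132 × 1.48e-06 = 1.95e-07.

1.95e-07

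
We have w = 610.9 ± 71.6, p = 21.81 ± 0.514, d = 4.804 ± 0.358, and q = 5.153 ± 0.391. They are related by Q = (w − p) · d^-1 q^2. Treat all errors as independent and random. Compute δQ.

678

Let u = w − p = 589.1. δu = √(δw² + δp²) = √(5130 + 0.264) = 71.6, so δu/u = 0.122.
Q is then a monomial in u, d, q:
δQ/Q = √((δu/u)² + (-1·δd/d)² + (2·δq/q)²) = √(0.0148 + 0.00555 + 0.0230) = 0.208
Q = 3256, so δQ = 0.208 × 3256 = 678.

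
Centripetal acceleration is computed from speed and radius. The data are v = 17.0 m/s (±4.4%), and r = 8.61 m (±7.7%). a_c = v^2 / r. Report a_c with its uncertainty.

Each factor contributes (exponent × relative error)² to (δa_c/a_c)²:
  (2·δv/v)² = (2×0.0440)² = 0.00774;  (-1·δr/r)² = (-1×0.0770)² = 0.00593
δa_c/a_c = √(0.0137) = 0.117
a_c = 33.6 m/s^2, so δa_c = 0.117 × 33.6 = 3.92 m/s^2.

33.6 ± 3.92 m/s^2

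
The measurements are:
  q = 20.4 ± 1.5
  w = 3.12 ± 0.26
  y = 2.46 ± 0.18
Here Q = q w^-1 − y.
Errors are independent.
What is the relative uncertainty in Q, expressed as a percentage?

Let p = q·w^-1 = 6.54. δp/p = √((1·δq/q)² + (-1·δw/w)²) = √(0.00541 + 0.00694) = 0.111, so δp = 0.727.
Q = p − y: δQ = √(δp² + δy²) = √(0.528 + 0.0324) = 0.749
Q = 4.08, so δQ/Q = 0.749/4.08 = 0.184.

18.4%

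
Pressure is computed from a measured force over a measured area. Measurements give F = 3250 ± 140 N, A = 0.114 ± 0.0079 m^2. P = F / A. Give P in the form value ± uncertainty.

28500 ± 2330 Pa

Products/powers → add relative errors in quadrature, weighted by exponent:
  (1·δF/F)² = (1×0.0431)² = 0.00186;  (-1·δA/A)² = (-1×0.0693)² = 0.00480
δP/P = √(0.00666) = 0.0816
P = 28500 Pa, so δP = 0.0816 × 28500 = 2330 Pa.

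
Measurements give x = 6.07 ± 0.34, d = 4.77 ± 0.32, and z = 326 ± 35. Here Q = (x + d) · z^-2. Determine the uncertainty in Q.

Let u = x + d = 10.8. δu = √(δx² + δd²) = √(0.116 + 0.102) = 0.467, so δu/u = 0.0431.
Q is then a monomial in u, z:
δQ/Q = √((δu/u)² + (-2·δz/z)²) = √(0.00186 + 0.0461) = 0.219
Q = 0.000102, so δQ = 0.219 × 0.000102 = 2.23e-05.

2.23e-05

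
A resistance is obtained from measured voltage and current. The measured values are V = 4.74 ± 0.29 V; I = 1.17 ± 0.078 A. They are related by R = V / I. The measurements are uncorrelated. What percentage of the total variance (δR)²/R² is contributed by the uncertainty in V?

45.7%

(δR/R)² = (1·δV/V)² + (-1·δI/I)²
  V term: (1×0.0612)² = 0.00374
  I term: (-1×0.0667)² = 0.00444
Total = 0.00819. Share from V = 0.00374/0.00819 = 0.457.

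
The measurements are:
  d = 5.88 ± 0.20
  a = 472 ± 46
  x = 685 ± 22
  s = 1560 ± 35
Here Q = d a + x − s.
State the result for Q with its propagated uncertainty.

Let p = d·a = 2780. δp/p = √((1·δd/d)² + (1·δa/a)²) = √(0.00116 + 0.00950) = 0.103, so δp = 286.
Q = p + x − s: δQ = √(δp² + δx² + δs²) = √(82100 + 484 + 1220) = 289
Q = 1900.

1900 ± 289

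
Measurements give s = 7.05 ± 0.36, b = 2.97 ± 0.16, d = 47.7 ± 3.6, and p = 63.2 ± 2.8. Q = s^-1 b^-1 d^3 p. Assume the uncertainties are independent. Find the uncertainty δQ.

79400

Since Q is a product/quotient, work with relative uncertainties:
  (-1·δs/s)² = (-1×0.0511)² = 0.00261;  (-1·δb/b)² = (-1×0.0539)² = 0.00290;  (3·δd/d)² = (3×0.0755)² = 0.0513;  (1·δp/p)² = (1×0.0443)² = 0.00196
δQ/Q = √(0.0587) = 0.242
Q = 3.28e+05, so δQ = 0.242 × 3.28e+05 = 79400.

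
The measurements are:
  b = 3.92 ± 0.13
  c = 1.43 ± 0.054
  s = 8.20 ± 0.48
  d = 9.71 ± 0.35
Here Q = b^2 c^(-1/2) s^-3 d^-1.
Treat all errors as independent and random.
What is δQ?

0.000461

Each factor contributes (exponent × relative error)² to (δQ/Q)²:
  (2·δb/b)² = (2×0.0332)² = 0.00440;  (−½·δc/c)² = (-0.5×0.0378)² = 0.000356;  (-3·δs/s)² = (-3×0.0585)² = 0.0308;  (-1·δd/d)² = (-1×0.0360)² = 0.00130
δQ/Q = √(0.0369) = 0.192
Q = 0.00240, so δQ = 0.192 × 0.00240 = 0.000461.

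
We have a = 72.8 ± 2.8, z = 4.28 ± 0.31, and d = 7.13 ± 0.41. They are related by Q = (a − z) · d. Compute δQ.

34.5

Let u = a − z = 68.5. δu = √(δa² + δz²) = √(7.84 + 0.0961) = 2.82, so δu/u = 0.0411.
Q is then a monomial in u, d:
δQ/Q = √((δu/u)² + (1·δd/d)²) = √(0.00169 + 0.00331) = 0.0707
Q = 489, so δQ = 0.0707 × 489 = 34.5.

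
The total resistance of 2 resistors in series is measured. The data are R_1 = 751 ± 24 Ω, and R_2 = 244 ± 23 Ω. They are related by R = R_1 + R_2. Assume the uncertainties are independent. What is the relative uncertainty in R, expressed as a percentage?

Sums and differences: (δR)² = Σ (cᵢ δxᵢ)².
  (δR_1)² = 576;  (δR_2)² = 529
δR = √(1100) = 33.2 Ω
R = 995 Ω, so δR/R = 33.2/995 = 0.0334.

3.34%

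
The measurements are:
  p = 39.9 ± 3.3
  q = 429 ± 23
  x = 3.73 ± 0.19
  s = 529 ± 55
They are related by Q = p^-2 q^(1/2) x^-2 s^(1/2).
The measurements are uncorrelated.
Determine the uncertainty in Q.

Products/powers → add relative errors in quadrature, weighted by exponent:
  (-2·δp/p)² = (-2×0.0827)² = 0.0274;  (½·δq/q)² = (0.5×0.0536)² = 0.000719;  (-2·δx/x)² = (-2×0.0509)² = 0.0104;  (½·δs/s)² = (0.5×0.104)² = 0.00270
δQ/Q = √(0.0412) = 0.203
Q = 0.0215, so δQ = 0.203 × 0.0215 = 0.00436.

0.00436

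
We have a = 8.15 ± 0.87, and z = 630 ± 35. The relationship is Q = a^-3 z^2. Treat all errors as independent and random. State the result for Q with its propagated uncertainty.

Products/powers → add relative errors in quadrature, weighted by exponent:
  (-3·δa/a)² = (-3×0.107)² = 0.103;  (2·δz/z)² = (2×0.0556)² = 0.0123
δQ/Q = √(0.115) = 0.339
Q = 733, so δQ = 0.339 × 733 = 249.

733 ± 249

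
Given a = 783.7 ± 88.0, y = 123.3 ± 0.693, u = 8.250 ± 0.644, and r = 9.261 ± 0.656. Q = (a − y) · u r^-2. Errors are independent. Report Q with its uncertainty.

Let w = a − y = 660.4. δw = √(δa² + δy²) = √(7740 + 0.480) = 88.0, so δw/w = 0.133.
Q is then a monomial in w, u, r:
δQ/Q = √((δw/w)² + (1·δu/u)² + (-2·δr/r)²) = √(0.0178 + 0.00609 + 0.0201) = 0.210
Q = 63.53, so δQ = 0.210 × 63.53 = 13.3.

63.53 ± 13.3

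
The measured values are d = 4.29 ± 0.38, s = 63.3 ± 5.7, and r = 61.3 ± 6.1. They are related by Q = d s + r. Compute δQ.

34.8

Let p = d·s = 272. δp/p = √((1·δd/d)² + (1·δs/s)²) = √(0.00785 + 0.00811) = 0.126, so δp = 34.3.
Q = p + r: δQ = √(δp² + δr²) = √(1180 + 37.2) = 34.8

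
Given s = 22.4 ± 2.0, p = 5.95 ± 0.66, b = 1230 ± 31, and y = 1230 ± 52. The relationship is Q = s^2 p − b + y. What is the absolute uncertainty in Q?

Let w = s^2·p = 2990. δw/w = √((2·δs/s)² + (1·δp/p)²) = √(0.0319 + 0.0123) = 0.210, so δw = 628.
Q = w − b + y: δQ = √(δw² + δb² + δy²) = √(3.94e+05 + 961 + 2700) = 631

631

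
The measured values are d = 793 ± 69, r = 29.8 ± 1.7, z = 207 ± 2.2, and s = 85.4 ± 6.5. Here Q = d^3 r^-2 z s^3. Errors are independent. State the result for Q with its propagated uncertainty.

Each factor contributes (exponent × relative error)² to (δQ/Q)²:
  (3·δd/d)² = (3×0.0870)² = 0.0681;  (-2·δr/r)² = (-2×0.0570)² = 0.0130;  (1·δz/z)² = (1×0.0106)² = 0.000113;  (3·δs/s)² = (3×0.0761)² = 0.0521
δQ/Q = √(0.133) = 0.365
Q = 7.24e+13, so δQ = 0.365 × 7.24e+13 = 2.64e+13.

(7.24 ± 2.64) × 10^13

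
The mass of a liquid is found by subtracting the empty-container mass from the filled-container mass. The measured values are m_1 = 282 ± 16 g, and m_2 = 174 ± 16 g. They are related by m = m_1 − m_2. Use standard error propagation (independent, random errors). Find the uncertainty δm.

m is a linear combination, so absolute uncertainties add in quadrature:
  (δm_1)² = 256;  (δm_2)² = 256
δm = √(512) = 22.6 g

22.6 g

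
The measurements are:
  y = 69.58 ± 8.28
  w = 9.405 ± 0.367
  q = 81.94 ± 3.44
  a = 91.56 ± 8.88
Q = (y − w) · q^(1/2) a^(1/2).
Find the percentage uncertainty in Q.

Let u = y − w = 60.17. δu = √(δy² + δw²) = √(68.6 + 0.135) = 8.29, so δu/u = 0.138.
Q is then a monomial in u, q, a:
δQ/Q = √((δu/u)² + (½·δq/q)² + (½·δa/a)²) = √(0.0190 + 0.000441 + 0.00235) = 0.148

14.8%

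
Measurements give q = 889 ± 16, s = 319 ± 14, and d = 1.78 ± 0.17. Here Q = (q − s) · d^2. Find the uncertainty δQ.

351

Let u = q − s = 570. δu = √(δq² + δs²) = √(256 + 196) = 21.3, so δu/u = 0.0373.
Q is then a monomial in u, d:
δQ/Q = √((δu/u)² + (2·δd/d)²) = √(0.00139 + 0.0365) = 0.195
Q = 1810, so δQ = 0.195 × 1810 = 351.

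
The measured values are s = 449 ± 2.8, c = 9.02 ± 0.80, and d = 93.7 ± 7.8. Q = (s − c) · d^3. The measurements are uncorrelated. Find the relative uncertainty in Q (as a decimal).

0.250

Let u = s − c = 440. δu = √(δs² + δc²) = √(7.84 + 0.640) = 2.91, so δu/u = 0.00662.
Q is then a monomial in u, d:
δQ/Q = √((δu/u)² + (3·δd/d)²) = √(4.38e-05 + 0.0624) = 0.250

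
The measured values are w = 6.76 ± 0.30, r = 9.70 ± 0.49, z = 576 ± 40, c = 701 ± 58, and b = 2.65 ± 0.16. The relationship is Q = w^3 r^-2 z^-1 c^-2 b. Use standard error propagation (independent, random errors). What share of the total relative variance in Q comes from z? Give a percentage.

7.56%

(δQ/Q)² = (3·δw/w)² + (-2·δr/r)² + (-1·δz/z)² + (-2·δc/c)² + (1·δb/b)²
  w term: (3×0.0444)² = 0.0177
  r term: (-2×0.0505)² = 0.0102
  z term: (-1×0.0694)² = 0.00482
  c term: (-2×0.0827)² = 0.0274
  b term: (1×0.0604)² = 0.00365
Total = 0.0638. Share from z = 0.00482/0.0638 = 0.0756.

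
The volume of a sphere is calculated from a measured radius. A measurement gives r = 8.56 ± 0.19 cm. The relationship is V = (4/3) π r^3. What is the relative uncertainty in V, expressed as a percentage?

6.66%

V ∝ r^3, so δV/V = |3| · δr/r = 3 × 0.0222 = 0.0666.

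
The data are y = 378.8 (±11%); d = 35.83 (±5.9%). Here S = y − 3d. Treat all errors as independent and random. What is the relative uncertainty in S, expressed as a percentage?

S is a linear combination, so absolute uncertainties add in quadrature:
  (δy)² = 1740;  (3·δd)² = 40.2
δS = √(1780) = 42.1
S = 271.3, so δS/S = 42.1/271.3 = 0.155.

15.5%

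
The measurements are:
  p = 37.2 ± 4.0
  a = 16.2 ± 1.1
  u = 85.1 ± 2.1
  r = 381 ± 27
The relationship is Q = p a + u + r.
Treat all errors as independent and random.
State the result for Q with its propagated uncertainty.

1070 ± 81.3

Let w = p·a = 603. δw/w = √((1·δp/p)² + (1·δa/a)²) = √(0.0116 + 0.00461) = 0.127, so δw = 76.6.
Q = w + u + r: δQ = √(δw² + δu² + δr²) = √(5870 + 4.41 + 729) = 81.3
Q = 1070.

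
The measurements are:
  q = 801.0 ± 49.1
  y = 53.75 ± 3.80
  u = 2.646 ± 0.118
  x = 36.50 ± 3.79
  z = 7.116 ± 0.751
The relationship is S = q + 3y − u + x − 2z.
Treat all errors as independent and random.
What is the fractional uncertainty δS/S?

For a sum/difference, combine absolute errors in quadrature:
  (δq)² = 2410;  (3·δy)² = 130;  (δu)² = 0.0139;  (δx)² = 14.4;  (2·δz)² = 2.26
δS = √(2560) = 50.6
S = 981.9, so δS/S = 50.6/981.9 = 0.0515.

0.0515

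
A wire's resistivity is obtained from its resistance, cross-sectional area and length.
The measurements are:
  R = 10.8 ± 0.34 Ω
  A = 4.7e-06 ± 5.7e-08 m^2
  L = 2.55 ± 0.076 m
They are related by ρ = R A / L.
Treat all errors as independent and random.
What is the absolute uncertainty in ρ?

8.96e-07 Ω·m

Each factor contributes (exponent × relative error)² to (δρ/ρ)²:
  (1·δR/R)² = (1×0.0315)² = 0.000991;  (1·δA/A)² = (1×0.0121)² = 0.000147;  (-1·δL/L)² = (-1×0.0298)² = 0.000888
δρ/ρ = √(0.00203) = 0.0450
ρ = 1.99e-05 Ω·m, so δρ = 0.0450 × 1.99e-05 = 8.96e-07 Ω·m.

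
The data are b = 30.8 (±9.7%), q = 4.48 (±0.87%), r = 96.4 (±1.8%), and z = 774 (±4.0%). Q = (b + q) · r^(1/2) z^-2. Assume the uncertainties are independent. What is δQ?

Let u = b + q = 35.3. δu = √(δb² + δq²) = √(8.93 + 0.00152) = 2.99, so δu/u = 0.0847.
Q is then a monomial in u, r, z:
δQ/Q = √((δu/u)² + (½·δr/r)² + (-2·δz/z)²) = √(0.00717 + 8.1e-05 + 0.00640) = 0.117
Q = 0.000578, so δQ = 0.117 × 0.000578 = 6.76e-05.

6.76e-05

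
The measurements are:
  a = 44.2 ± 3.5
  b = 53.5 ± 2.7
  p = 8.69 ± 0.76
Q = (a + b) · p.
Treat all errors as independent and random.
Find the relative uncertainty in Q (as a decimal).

0.0985

Let u = a + b = 97.7. δu = √(δa² + δb²) = √(12.2 + 7.29) = 4.42, so δu/u = 0.0452.
Q is then a monomial in u, p:
δQ/Q = √((δu/u)² + (1·δp/p)²) = √(0.00205 + 0.00765) = 0.0985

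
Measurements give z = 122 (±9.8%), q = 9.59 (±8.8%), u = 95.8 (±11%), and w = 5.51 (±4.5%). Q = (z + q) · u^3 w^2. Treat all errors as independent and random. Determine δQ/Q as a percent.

Let h = z + q = 132. δh = √(δz² + δq²) = √(143 + 0.712) = 12.0, so δh/h = 0.0911.
Q is then a monomial in h, u, w:
δQ/Q = √((δh/h)² + (3·δu/u)² + (2·δw/w)²) = √(0.00830 + 0.109 + 0.00810) = 0.354

35.4%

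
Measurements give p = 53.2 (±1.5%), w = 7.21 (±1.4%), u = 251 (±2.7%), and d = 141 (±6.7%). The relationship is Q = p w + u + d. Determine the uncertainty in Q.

14.0

Let h = p·w = 384. δh/h = √((1·δp/p)² + (1·δw/w)²) = √(0.000225 + 0.000196) = 0.0205, so δh = 7.87.
Q = h + u + d: δQ = √(δh² + δu² + δd²) = √(61.9 + 45.9 + 89.2) = 14.0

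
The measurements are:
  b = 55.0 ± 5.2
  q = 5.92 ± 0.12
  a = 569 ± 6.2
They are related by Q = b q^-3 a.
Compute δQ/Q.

0.113

For a monomial Q ∝ b, q^-3, a, fractional errors add in quadrature:
  (1·δb/b)² = (1×0.0945)² = 0.00894;  (-3·δq/q)² = (-3×0.0203)² = 0.00370;  (1·δa/a)² = (1×0.0109)² = 0.000119
δQ/Q = √(0.0128) = 0.113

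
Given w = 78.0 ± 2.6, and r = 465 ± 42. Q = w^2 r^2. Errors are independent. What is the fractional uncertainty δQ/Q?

0.193

Products/powers → add relative errors in quadrature, weighted by exponent:
  (2·δw/w)² = (2×0.0333)² = 0.00444;  (2·δr/r)² = (2×0.0903)² = 0.0326
δQ/Q = √(0.0371) = 0.193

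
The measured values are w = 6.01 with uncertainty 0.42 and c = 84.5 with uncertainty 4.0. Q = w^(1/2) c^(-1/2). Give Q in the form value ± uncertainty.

Relative error in a monomial: (δQ/Q)² = Σ (nᵢ · δxᵢ/xᵢ)².
  (½·δw/w)² = (0.5×0.0699)² = 0.00122;  (−½·δc/c)² = (-0.5×0.0473)² = 0.000560
δQ/Q = √(0.00178) = 0.0422
Q = 0.267, so δQ = 0.0422 × 0.267 = 0.0113.

0.267 ± 0.0113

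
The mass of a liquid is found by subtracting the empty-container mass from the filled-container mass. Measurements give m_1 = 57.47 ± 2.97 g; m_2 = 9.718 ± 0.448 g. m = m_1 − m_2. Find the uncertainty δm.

m is a linear combination, so absolute uncertainties add in quadrature:
  (δm_1)² = 8.82;  (δm_2)² = 0.201
δm = √(9.02) = 3.00 g

3.00 g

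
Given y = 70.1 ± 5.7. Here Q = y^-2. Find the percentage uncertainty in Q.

16.3%

For a monomial Q ∝ y^-2, fractional errors add in quadrature:
  (-2·δy/y)² = (-2×0.0813)² = 0.0264
δQ/Q = √(0.0264) = 0.163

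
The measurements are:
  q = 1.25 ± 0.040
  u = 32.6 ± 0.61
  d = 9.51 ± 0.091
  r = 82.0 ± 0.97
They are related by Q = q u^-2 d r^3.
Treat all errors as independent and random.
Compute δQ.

Each factor contributes (exponent × relative error)² to (δQ/Q)²:
  (1·δq/q)² = (1×0.0320)² = 0.00102;  (-2·δu/u)² = (-2×0.0187)² = 0.00140;  (1·δd/d)² = (1×0.00957)² = 9.16e-05;  (3·δr/r)² = (3×0.0118)² = 0.00126
δQ/Q = √(0.00378) = 0.0614
Q = 6170, so δQ = 0.0614 × 6170 = 379.

379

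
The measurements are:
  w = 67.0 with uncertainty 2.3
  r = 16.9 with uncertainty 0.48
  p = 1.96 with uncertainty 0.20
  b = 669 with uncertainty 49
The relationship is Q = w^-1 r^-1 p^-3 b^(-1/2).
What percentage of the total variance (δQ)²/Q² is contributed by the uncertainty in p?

96.6%

(δQ/Q)² = (-1·δw/w)² + (-1·δr/r)² + (-3·δp/p)² + (−½·δb/b)²
  w term: (-1×0.0343)² = 0.00118
  r term: (-1×0.0284)² = 0.000807
  p term: (-3×0.102)² = 0.0937
  b term: (-0.5×0.0732)² = 0.00134
Total = 0.0970. Share from p = 0.0937/0.0970 = 0.966.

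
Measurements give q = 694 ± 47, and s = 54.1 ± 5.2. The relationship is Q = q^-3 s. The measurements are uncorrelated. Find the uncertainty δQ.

3.64e-08

Since Q is a product/quotient, work with relative uncertainties:
  (-3·δq/q)² = (-3×0.0677)² = 0.0413;  (1·δs/s)² = (1×0.0961)² = 0.00924
δQ/Q = √(0.0505) = 0.225
Q = 1.62e-07, so δQ = 0.225 × 1.62e-07 = 3.64e-08.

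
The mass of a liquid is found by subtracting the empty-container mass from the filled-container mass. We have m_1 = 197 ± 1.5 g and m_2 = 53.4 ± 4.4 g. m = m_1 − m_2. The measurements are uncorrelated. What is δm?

Absolute uncertainties add in quadrature for a linear combination:
  (δm_1)² = 2.25;  (δm_2)² = 19.4
δm = √(21.6) = 4.65 g

4.65 g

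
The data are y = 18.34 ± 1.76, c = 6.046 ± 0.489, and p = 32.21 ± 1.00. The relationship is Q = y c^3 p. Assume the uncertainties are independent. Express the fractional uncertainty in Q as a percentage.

For a monomial Q ∝ y, c^3, p, fractional errors add in quadrature:
  (1·δy/y)² = (1×0.0960)² = 0.00921;  (3·δc/c)² = (3×0.0809)² = 0.0589;  (1·δp/p)² = (1×0.0310)² = 0.000964
δQ/Q = √(0.0690) = 0.263

26.3%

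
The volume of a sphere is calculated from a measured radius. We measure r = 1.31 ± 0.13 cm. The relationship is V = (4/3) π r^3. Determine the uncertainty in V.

2.80 cm^3

V ∝ r^3, so δV/V = |3| · δr/r = 3 × 0.0992 = 0.298.
V = 9.42 cm^3, so δV = 0.298 × 9.42 = 2.80 cm^3.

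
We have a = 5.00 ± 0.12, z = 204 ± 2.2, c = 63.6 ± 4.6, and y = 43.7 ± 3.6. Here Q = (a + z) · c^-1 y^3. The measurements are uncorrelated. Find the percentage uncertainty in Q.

25.8%

Let u = a + z = 209. δu = √(δa² + δz²) = √(0.0144 + 4.84) = 2.20, so δu/u = 0.0105.
Q is then a monomial in u, c, y:
δQ/Q = √((δu/u)² + (-1·δc/c)² + (3·δy/y)²) = √(0.000111 + 0.00523 + 0.0611) = 0.258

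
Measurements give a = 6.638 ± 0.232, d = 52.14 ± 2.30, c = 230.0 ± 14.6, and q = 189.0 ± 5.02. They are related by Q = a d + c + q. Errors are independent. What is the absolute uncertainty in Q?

Let p = a·d = 346.1. δp/p = √((1·δa/a)² + (1·δd/d)²) = √(0.00122 + 0.00195) = 0.0563, so δp = 19.5.
Q = p + c + q: δQ = √(δp² + δc² + δq²) = √(379 + 213 + 25.2) = 24.9

24.9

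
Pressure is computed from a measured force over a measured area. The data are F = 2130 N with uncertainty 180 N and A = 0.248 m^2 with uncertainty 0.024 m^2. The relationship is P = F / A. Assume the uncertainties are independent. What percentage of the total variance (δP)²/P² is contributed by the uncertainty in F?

(δP/P)² = (1·δF/F)² + (-1·δA/A)²
  F term: (1×0.0845)² = 0.00714
  A term: (-1×0.0968)² = 0.00937
Total = 0.0165. Share from F = 0.00714/0.0165 = 0.433.

43.3%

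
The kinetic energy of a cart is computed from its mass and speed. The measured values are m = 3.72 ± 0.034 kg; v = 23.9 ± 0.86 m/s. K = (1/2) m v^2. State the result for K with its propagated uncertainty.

K is a product of powers, so relative uncertainties combine in quadrature:
  (1·δm/m)² = (1×0.00914)² = 8.35e-05;  (2·δv/v)² = (2×0.0360)² = 0.00518
δK/K = √(0.00526) = 0.0725
K = 1060 J, so δK = 0.0725 × 1060 = 77.1 J.

1060 ± 77.1 J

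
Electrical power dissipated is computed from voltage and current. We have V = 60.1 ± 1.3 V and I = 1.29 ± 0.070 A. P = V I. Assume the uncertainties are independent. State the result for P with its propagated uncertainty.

77.5 ± 4.53 W

For a monomial P ∝ V, I, fractional errors add in quadrature:
  (1·δV/V)² = (1×0.0216)² = 0.000468;  (1·δI/I)² = (1×0.0543)² = 0.00294
δP/P = √(0.00341) = 0.0584
P = 77.5 W, so δP = 0.0584 × 77.5 = 4.53 W.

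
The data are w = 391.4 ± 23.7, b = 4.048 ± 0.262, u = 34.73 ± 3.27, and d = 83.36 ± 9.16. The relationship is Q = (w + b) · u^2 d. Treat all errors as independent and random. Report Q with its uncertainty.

(3.976 ± 0.899) × 10^7

Let h = w + b = 395.4. δh = √(δw² + δb²) = √(562 + 0.0686) = 23.7, so δh/h = 0.0599.
Q is then a monomial in h, u, d:
δQ/Q = √((δh/h)² + (2·δu/u)² + (1·δd/d)²) = √(0.00359 + 0.0355 + 0.0121) = 0.226
Q = 3.976e+07, so δQ = 0.226 × 3.976e+07 = 8.99e+06.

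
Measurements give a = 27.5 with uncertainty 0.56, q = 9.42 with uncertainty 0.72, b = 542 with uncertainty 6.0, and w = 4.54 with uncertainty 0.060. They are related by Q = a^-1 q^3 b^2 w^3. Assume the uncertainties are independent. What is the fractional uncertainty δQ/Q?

Q is a product of powers, so relative uncertainties combine in quadrature:
  (-1·δa/a)² = (-1×0.0204)² = 0.000415;  (3·δq/q)² = (3×0.0764)² = 0.0526;  (2·δb/b)² = (2×0.0111)² = 0.000490;  (3·δw/w)² = (3×0.0132)² = 0.00157
δQ/Q = √(0.0551) = 0.235

0.235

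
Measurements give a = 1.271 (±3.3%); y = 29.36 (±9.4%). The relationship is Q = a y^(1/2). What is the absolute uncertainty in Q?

0.396

For a monomial Q ∝ a, y^(1/2), fractional errors add in quadrature:
  (1·δa/a)² = (1×0.0330)² = 0.00109;  (½·δy/y)² = (0.5×0.0940)² = 0.00221
δQ/Q = √(0.00330) = 0.0574
Q = 6.887, so δQ = 0.0574 × 6.887 = 0.396.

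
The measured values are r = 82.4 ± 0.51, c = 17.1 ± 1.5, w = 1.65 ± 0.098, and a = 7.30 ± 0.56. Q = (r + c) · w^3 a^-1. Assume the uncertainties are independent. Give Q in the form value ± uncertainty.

Let u = r + c = 99.5. δu = √(δr² + δc²) = √(0.260 + 2.25) = 1.58, so δu/u = 0.0159.
Q is then a monomial in u, w, a:
δQ/Q = √((δu/u)² + (3·δw/w)² + (-1·δa/a)²) = √(0.000254 + 0.0317 + 0.00588) = 0.195
Q = 61.2, so δQ = 0.195 × 61.2 = 11.9.

61.2 ± 11.9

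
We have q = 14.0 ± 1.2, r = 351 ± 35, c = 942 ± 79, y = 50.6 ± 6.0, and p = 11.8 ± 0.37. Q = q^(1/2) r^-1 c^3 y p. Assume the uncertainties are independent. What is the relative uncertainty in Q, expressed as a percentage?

30.0%

For a monomial Q ∝ q^(1/2), r^-1, c^3, y, p, fractional errors add in quadrature:
  (½·δq/q)² = (0.5×0.0857)² = 0.00184;  (-1·δr/r)² = (-1×0.0997)² = 0.00994;  (3·δc/c)² = (3×0.0839)² = 0.0633;  (1·δy/y)² = (1×0.119)² = 0.0141;  (1·δp/p)² = (1×0.0314)² = 0.000983
δQ/Q = √(0.0901) = 0.300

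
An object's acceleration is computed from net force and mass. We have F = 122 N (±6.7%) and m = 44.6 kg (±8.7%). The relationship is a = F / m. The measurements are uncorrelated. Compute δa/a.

For a monomial a ∝ F, m^-1, fractional errors add in quadrature:
  (1·δF/F)² = (1×0.0670)² = 0.00449;  (-1·δm/m)² = (-1×0.0870)² = 0.00757
δa/a = √(0.0121) = 0.110

0.110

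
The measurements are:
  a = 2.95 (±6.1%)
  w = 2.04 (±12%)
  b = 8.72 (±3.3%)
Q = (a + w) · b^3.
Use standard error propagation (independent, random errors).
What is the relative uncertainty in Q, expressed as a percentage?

11.6%

Let u = a + w = 4.99. δu = √(δa² + δw²) = √(0.0324 + 0.0599) = 0.304, so δu/u = 0.0609.
Q is then a monomial in u, b:
δQ/Q = √((δu/u)² + (3·δb/b)²) = √(0.00371 + 0.00980) = 0.116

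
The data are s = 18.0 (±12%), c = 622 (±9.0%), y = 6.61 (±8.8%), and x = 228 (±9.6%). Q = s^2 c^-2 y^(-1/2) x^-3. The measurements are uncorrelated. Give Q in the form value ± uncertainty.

Q is a product of powers, so relative uncertainties combine in quadrature:
  (2·δs/s)² = (2×0.120)² = 0.0576;  (-2·δc/c)² = (-2×0.0900)² = 0.0324;  (−½·δy/y)² = (-0.5×0.0880)² = 0.00194;  (-3·δx/x)² = (-3×0.0960)² = 0.0829
δQ/Q = √(0.175) = 0.418
Q = 2.75e-11, so δQ = 0.418 × 2.75e-11 = 1.15e-11.

(2.75 ± 1.15) × 10^-11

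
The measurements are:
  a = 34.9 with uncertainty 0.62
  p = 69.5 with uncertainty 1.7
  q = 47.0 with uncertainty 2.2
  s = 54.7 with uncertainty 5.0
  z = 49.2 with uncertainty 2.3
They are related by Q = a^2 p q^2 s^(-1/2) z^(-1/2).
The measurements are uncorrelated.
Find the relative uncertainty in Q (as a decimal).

0.115

Since Q is a product/quotient, work with relative uncertainties:
  (2·δa/a)² = (2×0.0178)² = 0.00126;  (1·δp/p)² = (1×0.0245)² = 0.000598;  (2·δq/q)² = (2×0.0468)² = 0.00876;  (−½·δs/s)² = (-0.5×0.0914)² = 0.00209;  (−½·δz/z)² = (-0.5×0.0467)² = 0.000546
δQ/Q = √(0.0133) = 0.115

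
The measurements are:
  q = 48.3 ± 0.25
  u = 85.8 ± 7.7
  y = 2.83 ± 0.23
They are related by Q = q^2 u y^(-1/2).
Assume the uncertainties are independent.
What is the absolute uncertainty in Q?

Q is a product of powers, so relative uncertainties combine in quadrature:
  (2·δq/q)² = (2×0.00518)² = 0.000107;  (1·δu/u)² = (1×0.0897)² = 0.00805;  (−½·δy/y)² = (-0.5×0.0813)² = 0.00165
δQ/Q = √(0.00981) = 0.0991
Q = 1.19e+05, so δQ = 0.0991 × 1.19e+05 = 11800.

11800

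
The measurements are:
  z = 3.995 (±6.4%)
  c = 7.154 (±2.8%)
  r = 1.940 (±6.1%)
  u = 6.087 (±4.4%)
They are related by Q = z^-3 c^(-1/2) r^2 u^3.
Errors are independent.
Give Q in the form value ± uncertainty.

Since Q is a product/quotient, work with relative uncertainties:
  (-3·δz/z)² = (-3×0.0640)² = 0.0369;  (−½·δc/c)² = (-0.5×0.0280)² = 0.000196;  (2·δr/r)² = (2×0.0610)² = 0.0149;  (3·δu/u)² = (3×0.0440)² = 0.0174
δQ/Q = √(0.0694) = 0.263
Q = 4.977, so δQ = 0.263 × 4.977 = 1.31.

4.977 ± 1.31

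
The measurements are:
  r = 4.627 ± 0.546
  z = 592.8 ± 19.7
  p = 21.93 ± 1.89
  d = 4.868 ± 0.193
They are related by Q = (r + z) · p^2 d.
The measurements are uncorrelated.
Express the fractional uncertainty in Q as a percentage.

Let u = r + z = 597.4. δu = √(δr² + δz²) = √(0.298 + 388) = 19.7, so δu/u = 0.0330.
Q is then a monomial in u, p, d:
δQ/Q = √((δu/u)² + (2·δp/p)² + (1·δd/d)²) = √(0.00109 + 0.0297 + 0.00157) = 0.180

18.0%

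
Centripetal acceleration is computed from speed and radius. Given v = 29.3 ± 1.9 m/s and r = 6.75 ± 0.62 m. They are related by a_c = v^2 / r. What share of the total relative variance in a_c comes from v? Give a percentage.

(δa_c/a_c)² = (2·δv/v)² + (-1·δr/r)²
  v term: (2×0.0648)² = 0.0168
  r term: (-1×0.0919)² = 0.00844
Total = 0.0253. Share from v = 0.0168/0.0253 = 0.666.

66.6%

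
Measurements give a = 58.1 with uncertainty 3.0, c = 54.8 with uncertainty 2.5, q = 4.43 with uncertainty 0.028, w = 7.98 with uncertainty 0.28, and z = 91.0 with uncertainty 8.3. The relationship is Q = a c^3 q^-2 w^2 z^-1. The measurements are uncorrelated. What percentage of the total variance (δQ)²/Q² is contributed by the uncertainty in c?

53.8%

(δQ/Q)² = (1·δa/a)² + (3·δc/c)² + (-2·δq/q)² + (2·δw/w)² + (-1·δz/z)²
  a term: (1×0.0516)² = 0.00267
  c term: (3×0.0456)² = 0.0187
  q term: (-2×0.00632)² = 0.000160
  w term: (2×0.0351)² = 0.00492
  z term: (-1×0.0912)² = 0.00832
Total = 0.0348. Share from c = 0.0187/0.0348 = 0.538.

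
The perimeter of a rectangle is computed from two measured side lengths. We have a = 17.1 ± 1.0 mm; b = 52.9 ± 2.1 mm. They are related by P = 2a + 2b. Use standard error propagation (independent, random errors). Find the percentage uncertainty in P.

3.32%

P is a linear combination, so absolute uncertainties add in quadrature:
  (2·δa)² = 4.00;  (2·δb)² = 17.6
δP = √(21.6) = 4.65 mm
P = 140 mm, so δP/P = 4.65/140 = 0.0332.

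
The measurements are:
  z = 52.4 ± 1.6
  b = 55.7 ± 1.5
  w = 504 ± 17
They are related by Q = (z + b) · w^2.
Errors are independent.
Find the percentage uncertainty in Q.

Let u = z + b = 108. δu = √(δz² + δb²) = √(2.56 + 2.25) = 2.19, so δu/u = 0.0203.
Q is then a monomial in u, w:
δQ/Q = √((δu/u)² + (2·δw/w)²) = √(0.000412 + 0.00455) = 0.0704

7.04%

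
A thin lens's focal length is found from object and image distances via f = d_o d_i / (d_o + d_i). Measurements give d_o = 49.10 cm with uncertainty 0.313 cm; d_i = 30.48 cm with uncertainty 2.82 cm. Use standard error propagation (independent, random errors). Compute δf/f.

0.0571

∂f/∂d_o = (d_i/(d_o+d_i))² = 0.147;  ∂f/∂d_i = (d_o/(d_o+d_i))² = 0.381
δf = √((∂f/∂d_o · δd_o)² + (∂f/∂d_i · δd_i)²) = √(0.00211 + 1.15) = 1.07 cm
f = 18.81 cm, so δf/f = 1.07/18.81 = 0.0571.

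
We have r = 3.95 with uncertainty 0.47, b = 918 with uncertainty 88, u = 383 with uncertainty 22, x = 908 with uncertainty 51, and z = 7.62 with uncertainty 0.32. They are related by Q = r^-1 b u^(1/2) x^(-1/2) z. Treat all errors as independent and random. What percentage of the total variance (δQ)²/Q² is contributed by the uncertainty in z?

6.60%

(δQ/Q)² = (-1·δr/r)² + (1·δb/b)² + (½·δu/u)² + (−½·δx/x)² + (1·δz/z)²
  r term: (-1×0.119)² = 0.0142
  b term: (1×0.0959)² = 0.00919
  u term: (0.5×0.0574)² = 0.000825
  x term: (-0.5×0.0562)² = 0.000789
  z term: (1×0.0420)² = 0.00176
Total = 0.0267. Share from z = 0.00176/0.0267 = 0.0660.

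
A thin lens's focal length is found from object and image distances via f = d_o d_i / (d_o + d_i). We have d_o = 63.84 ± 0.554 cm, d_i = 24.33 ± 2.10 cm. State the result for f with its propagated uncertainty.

17.62 ± 1.10 cm

∂f/∂d_o = (d_i/(d_o+d_i))² = 0.0761;  ∂f/∂d_i = (d_o/(d_o+d_i))² = 0.524
δf = √((∂f/∂d_o · δd_o)² + (∂f/∂d_i · δd_i)²) = √(0.00178 + 1.21) = 1.10 cm
f = 17.62 cm.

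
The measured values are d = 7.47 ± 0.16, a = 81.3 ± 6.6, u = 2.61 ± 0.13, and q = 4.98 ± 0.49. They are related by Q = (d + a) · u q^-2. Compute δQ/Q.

0.216

Let w = d + a = 88.8. δw = √(δd² + δa²) = √(0.0256 + 43.6) = 6.60, so δw/w = 0.0744.
Q is then a monomial in w, u, q:
δQ/Q = √((δw/w)² + (1·δu/u)² + (-2·δq/q)²) = √(0.00553 + 0.00248 + 0.0387) = 0.216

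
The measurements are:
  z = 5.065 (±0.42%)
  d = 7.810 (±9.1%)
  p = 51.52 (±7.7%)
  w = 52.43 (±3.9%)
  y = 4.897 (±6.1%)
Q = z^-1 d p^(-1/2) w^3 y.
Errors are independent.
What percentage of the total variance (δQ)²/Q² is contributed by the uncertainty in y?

13.7%

(δQ/Q)² = (-1·δz/z)² + (1·δd/d)² + (−½·δp/p)² + (3·δw/w)² + (1·δy/y)²
  z term: (-1×0.00420)² = 1.76e-05
  d term: (1×0.0910)² = 0.00828
  p term: (-0.5×0.0770)² = 0.00148
  w term: (3×0.0390)² = 0.0137
  y term: (1×0.0610)² = 0.00372
Total = 0.0272. Share from y = 0.00372/0.0272 = 0.137.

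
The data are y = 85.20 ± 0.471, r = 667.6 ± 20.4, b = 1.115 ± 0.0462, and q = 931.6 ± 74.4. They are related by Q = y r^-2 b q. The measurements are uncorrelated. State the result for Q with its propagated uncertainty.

0.1986 ± 0.0216

Since Q is a product/quotient, work with relative uncertainties:
  (1·δy/y)² = (1×0.00553)² = 3.06e-05;  (-2·δr/r)² = (-2×0.0306)² = 0.00373;  (1·δb/b)² = (1×0.0414)² = 0.00172;  (1·δq/q)² = (1×0.0799)² = 0.00638
δQ/Q = √(0.0119) = 0.109
Q = 0.1986, so δQ = 0.109 × 0.1986 = 0.0216.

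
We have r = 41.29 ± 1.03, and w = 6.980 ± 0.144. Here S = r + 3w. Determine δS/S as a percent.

1.79%

For a sum/difference, combine absolute errors in quadrature:
  (δr)² = 1.06;  (3·δw)² = 0.187
δS = √(1.25) = 1.12
S = 62.23, so δS/S = 1.12/62.23 = 0.0179.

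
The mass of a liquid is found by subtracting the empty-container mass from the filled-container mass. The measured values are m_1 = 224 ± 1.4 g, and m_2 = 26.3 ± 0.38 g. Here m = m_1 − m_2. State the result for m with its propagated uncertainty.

Sums and differences: (δm)² = Σ (cᵢ δxᵢ)².
  (δm_1)² = 1.96;  (δm_2)² = 0.144
δm = √(2.10) = 1.45 g
m = 198 g.

198 ± 1.45 g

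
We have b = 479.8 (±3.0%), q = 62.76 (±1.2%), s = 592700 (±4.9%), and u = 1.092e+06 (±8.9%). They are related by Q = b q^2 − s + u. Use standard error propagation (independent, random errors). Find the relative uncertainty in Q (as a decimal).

Let p = b·q^2 = 1.89e+06. δp/p = √((1·δb/b)² + (2·δq/q)²) = √(0.000900 + 0.000576) = 0.0384, so δp = 72600.
Q = p − s + u: δQ = √(δp² + δs² + δu²) = √(5.27e+09 + 8.43e+08 + 9.45e+09) = 1.25e+05
Q = 2.389e+06, so δQ/Q = 1.25e+05/2.389e+06 = 0.0522.

0.0522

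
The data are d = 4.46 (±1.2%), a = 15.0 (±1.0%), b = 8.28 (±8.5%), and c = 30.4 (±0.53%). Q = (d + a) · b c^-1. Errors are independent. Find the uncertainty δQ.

0.453

Let u = d + a = 19.5. δu = √(δd² + δa²) = √(0.00286 + 0.0225) = 0.159, so δu/u = 0.00818.
Q is then a monomial in u, b, c:
δQ/Q = √((δu/u)² + (1·δb/b)² + (-1·δc/c)²) = √(6.7e-05 + 0.00723 + 2.81e-05) = 0.0856
Q = 5.30, so δQ = 0.0856 × 5.30 = 0.453.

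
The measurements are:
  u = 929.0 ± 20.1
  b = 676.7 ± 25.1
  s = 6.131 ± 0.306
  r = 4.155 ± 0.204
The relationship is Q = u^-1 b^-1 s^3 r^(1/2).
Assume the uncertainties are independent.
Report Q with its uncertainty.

Relative error in a monomial: (δQ/Q)² = Σ (nᵢ · δxᵢ/xᵢ)².
  (-1·δu/u)² = (-1×0.0216)² = 0.000468;  (-1·δb/b)² = (-1×0.0371)² = 0.00138;  (3·δs/s)² = (3×0.0499)² = 0.0224;  (½·δr/r)² = (0.5×0.0491)² = 0.000603
δQ/Q = √(0.0249) = 0.158
Q = 0.0007473, so δQ = 0.158 × 0.0007473 = 0.000118.

0.0007473 ± 0.000118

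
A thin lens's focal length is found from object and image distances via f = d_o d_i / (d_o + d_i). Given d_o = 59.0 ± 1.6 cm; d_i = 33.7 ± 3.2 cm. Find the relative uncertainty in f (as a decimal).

0.0612

∂f/∂d_o = (d_i/(d_o+d_i))² = 0.132;  ∂f/∂d_i = (d_o/(d_o+d_i))² = 0.405
δf = √((∂f/∂d_o · δd_o)² + (∂f/∂d_i · δd_i)²) = √(0.0447 + 1.68) = 1.31 cm
f = 21.4 cm, so δf/f = 1.31/21.4 = 0.0612.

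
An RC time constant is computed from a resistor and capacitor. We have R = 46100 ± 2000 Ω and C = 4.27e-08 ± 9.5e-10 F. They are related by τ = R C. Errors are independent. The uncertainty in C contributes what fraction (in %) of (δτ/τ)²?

20.8%

(δτ/τ)² = (1·δR/R)² + (1·δC/C)²
  R term: (1×0.0434)² = 0.00188
  C term: (1×0.0222)² = 0.000495
Total = 0.00238. Share from C = 0.000495/0.00238 = 0.208.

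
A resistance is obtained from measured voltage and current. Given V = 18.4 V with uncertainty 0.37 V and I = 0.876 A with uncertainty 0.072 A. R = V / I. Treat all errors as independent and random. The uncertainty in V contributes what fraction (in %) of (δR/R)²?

(δR/R)² = (1·δV/V)² + (-1·δI/I)²
  V term: (1×0.0201)² = 0.000404
  I term: (-1×0.0822)² = 0.00676
Total = 0.00716. Share from V = 0.000404/0.00716 = 0.0565.

5.65%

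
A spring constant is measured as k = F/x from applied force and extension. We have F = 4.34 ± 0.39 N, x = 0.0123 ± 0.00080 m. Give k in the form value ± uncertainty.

Relative error in a monomial: (δk/k)² = Σ (nᵢ · δxᵢ/xᵢ)².
  (1·δF/F)² = (1×0.0899)² = 0.00808;  (-1·δx/x)² = (-1×0.0650)² = 0.00423
δk/k = √(0.0123) = 0.111
k = 353 N/m, so δk = 0.111 × 353 = 39.1 N/m.

353 ± 39.1 N/m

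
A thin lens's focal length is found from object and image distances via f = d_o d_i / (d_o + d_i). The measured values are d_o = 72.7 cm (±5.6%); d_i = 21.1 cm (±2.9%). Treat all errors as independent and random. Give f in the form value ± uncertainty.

16.4 ± 0.421 cm

∂f/∂d_o = (d_i/(d_o+d_i))² = 0.0506;  ∂f/∂d_i = (d_o/(d_o+d_i))² = 0.601
δf = √((∂f/∂d_o · δd_o)² + (∂f/∂d_i · δd_i)²) = √(0.0424 + 0.135) = 0.421 cm
f = 16.4 cm.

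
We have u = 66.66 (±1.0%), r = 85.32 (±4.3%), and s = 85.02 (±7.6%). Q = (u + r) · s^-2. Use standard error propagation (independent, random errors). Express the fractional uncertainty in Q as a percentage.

15.4%

Let w = u + r = 152.0. δw = √(δu² + δr²) = √(0.444 + 13.5) = 3.73, so δw/w = 0.0245.
Q is then a monomial in w, s:
δQ/Q = √((δw/w)² + (-2·δs/s)²) = √(0.000602 + 0.0231) = 0.154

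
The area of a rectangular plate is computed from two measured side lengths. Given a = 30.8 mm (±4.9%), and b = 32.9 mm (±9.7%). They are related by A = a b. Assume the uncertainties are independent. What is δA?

Relative error in a monomial: (δA/A)² = Σ (nᵢ · δxᵢ/xᵢ)².
  (1·δa/a)² = (1×0.0490)² = 0.00240;  (1·δb/b)² = (1×0.0970)² = 0.00941
δA/A = √(0.0118) = 0.109
A = 1010 mm^2, so δA = 0.109 × 1010 = 110 mm^2.

110 mm^2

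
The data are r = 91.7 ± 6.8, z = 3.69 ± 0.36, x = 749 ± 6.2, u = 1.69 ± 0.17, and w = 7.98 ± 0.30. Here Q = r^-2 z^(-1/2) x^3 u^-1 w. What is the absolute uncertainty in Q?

23500

Each factor contributes (exponent × relative error)² to (δQ/Q)²:
  (-2·δr/r)² = (-2×0.0742)² = 0.0220;  (−½·δz/z)² = (-0.5×0.0976)² = 0.00238;  (3·δx/x)² = (3×0.00828)² = 0.000617;  (-1·δu/u)² = (-1×0.101)² = 0.0101;  (1·δw/w)² = (1×0.0376)² = 0.00141
δQ/Q = √(0.0365) = 0.191
Q = 1.23e+05, so δQ = 0.191 × 1.23e+05 = 23500.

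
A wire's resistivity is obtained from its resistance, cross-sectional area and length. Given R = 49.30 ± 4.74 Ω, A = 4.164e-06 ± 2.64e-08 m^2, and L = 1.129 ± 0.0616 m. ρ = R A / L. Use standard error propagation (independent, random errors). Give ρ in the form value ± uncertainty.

(1.818 ± 0.201) × 10^-4 Ω·m

For a monomial ρ ∝ R, A, L^-1, fractional errors add in quadrature:
  (1·δR/R)² = (1×0.0961)² = 0.00924;  (1·δA/A)² = (1×0.00634)² = 4.02e-05;  (-1·δL/L)² = (-1×0.0546)² = 0.00298
δρ/ρ = √(0.0123) = 0.111
ρ = 0.0001818 Ω·m, so δρ = 0.111 × 0.0001818 = 2.01e-05 Ω·m.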